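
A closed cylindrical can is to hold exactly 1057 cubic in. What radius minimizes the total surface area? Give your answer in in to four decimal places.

With radius r and height h, πr²h = 1057 so h = 1057/(πr²), and S(r) = 2πr² + 2πrh = 2πr² + 2·1057/r.
S'(r) = 4πr − 2·1057/r² = 0 ⇒ r³ = 1057/(2π), so r ≈ 5.5203 and h = 2r ≈ 11.0407.
S''(r) = 4π + 4·1057/r³ > 0, so this is the minimum; S ≈ 574.4222.

5.5203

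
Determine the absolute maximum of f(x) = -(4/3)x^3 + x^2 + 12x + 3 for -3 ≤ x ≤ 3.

f'(x) = -4x^2 + 2x + 12, which vanishes at x = -3/2 and x = 2.
Evaluating at the critical points and endpoints: f(-3) = 12; f(-3/2) = -33/4; f(2) = 61/3; f(3) = 12.
So the maximum is f(2) = 61/3.

61/3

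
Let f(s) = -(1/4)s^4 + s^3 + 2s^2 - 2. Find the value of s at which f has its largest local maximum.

4

Critical points: f'(s) = -s^3 + 3s^2 + 4s vanishes at s = -1, 0, 4.
Since f''(s) = -3s^2 + 6s + 4, we get f''(-1) = -5 < 0 ⇒ local maximum; f''(0) = 4 > 0 ⇒ local minimum; f''(4) = -20 < 0 ⇒ local maximum.
Thus f has its largest local maximum at s = 4, with value 30.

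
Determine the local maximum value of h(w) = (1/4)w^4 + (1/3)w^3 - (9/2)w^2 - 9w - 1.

Critical points: h'(w) = w^3 + w^2 - 9w - 9 vanishes at w = -3, -1, 3.
Since h''(w) = 3w^2 + 2w - 9, we get h''(-3) = 12 > 0 ⇒ local minimum; h''(-1) = -8 < 0 ⇒ local maximum; h''(3) = 24 > 0 ⇒ local minimum.
Thus h has its local maximum at w = -1, with value 41/12.

41/12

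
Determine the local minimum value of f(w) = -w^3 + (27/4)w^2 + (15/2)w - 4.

-95/16

f'(w) = -3w^2 + (27/2)w + 15/2 = 0 at w = -1/2, 5.
f''(w) = -6w + 27/2. f''(-1/2) = 33/2 > 0 ⇒ local minimum; f''(5) = -33/2 < 0 ⇒ local maximum.
The local minimum is f(-1/2) = -95/16.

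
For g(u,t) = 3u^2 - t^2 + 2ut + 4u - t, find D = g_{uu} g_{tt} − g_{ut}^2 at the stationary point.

∂g/∂u = 6u + 2t + 4 = 0 and ∂g/∂t = 2u - 2t - 1 = 0, so (u, t) = (-3/8, -7/8).
The Hessian has g_{uu} = 6, g_{tt} = -2, g_{ut} = 2, giving D = -16 < 0, so the point is a saddle point.
D = (6)·(-2) − (2)^2 = -16.

-16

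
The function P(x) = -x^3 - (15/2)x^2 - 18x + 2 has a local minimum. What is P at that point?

P'(x) = -3x^2 - 15x - 18. Setting P'(x) = 0 gives x ∈ {-3, -2}.
P''(x) = -6x - 15. P''(-3) = 3 > 0 ⇒ local minimum; P''(-2) = -3 < 0 ⇒ local maximum.
The local minimum is P(-3) = 31/2.

31/2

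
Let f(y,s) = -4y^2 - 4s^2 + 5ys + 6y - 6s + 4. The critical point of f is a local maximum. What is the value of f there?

∂f/∂y = -8y + 5s + 6 = 0 and ∂f/∂s = 5y - 8s - 6 = 0, so (y, s) = (6/13, -6/13).
The Hessian has f_{yy} = -8, f_{ss} = -8, f_{ys} = 5, giving D = 39 > 0 with f_{yy} < 0, so the point is a local maximum.
f(6/13, -6/13) = 88/13.

88/13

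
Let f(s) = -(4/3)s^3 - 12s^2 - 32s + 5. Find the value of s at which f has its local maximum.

f'(s) = -4s^2 - 24s - 32. Setting f'(s) = 0 gives s ∈ {-4, -2}.
Second-derivative test with f''(s) = -8s - 24: f''(-4) = 8 > 0 ⇒ local minimum; f''(-2) = -8 < 0 ⇒ local maximum.
The local maximum is f(-2) = 95/3.

-2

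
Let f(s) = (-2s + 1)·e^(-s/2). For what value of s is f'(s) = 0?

f'(s) = (-2)·e^(-s/2) + (-2s + 1)·(-1/2)·e^(-s/2) = (s - 5/2)·e^(-s/2). Since e^(-s/2) > 0, the only critical point is s = 5/2.
f''(5/2) has the same sign as 1 > 0, so this is a local minimum.
f(5/2) = (-4)·e^(-5/4) ≈ -1.1460.

5/2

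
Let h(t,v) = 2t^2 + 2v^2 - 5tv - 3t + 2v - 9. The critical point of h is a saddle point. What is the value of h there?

∂h/∂t = 4t - 5v - 3 = 0 and ∂h/∂v = -5t + 4v + 2 = 0, so (t, v) = (-2/9, -7/9).
The Hessian has h_{tt} = 4, h_{vv} = 4, h_{tv} = -5, giving D = -9 < 0, so the point is a saddle point.
h(-2/9, -7/9) = -85/9.

-85/9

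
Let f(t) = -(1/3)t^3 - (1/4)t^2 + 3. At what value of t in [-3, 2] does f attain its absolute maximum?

-3

Differentiating, f'(t) = -t^2 - (1/2)t; which vanishes at t = -1/2 and t = 0.
Candidates: f(-3) = 39/4; f(-1/2) = 143/48; f(0) = 3; f(2) = -2/3.
Hence the absolute maximum is 39/4 at t = -3.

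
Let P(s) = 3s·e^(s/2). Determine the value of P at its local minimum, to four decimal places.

Differentiating with the product rule gives P'(s) = ((3/2)s + 3)·e^(s/2). Since e^(s/2) > 0, the only critical point is s = -2.
P''(-2) has the same sign as 3/2 > 0, so this is a local minimum.
P(-2) = (-6)·e^(-1) ≈ -2.2073.

-2.2073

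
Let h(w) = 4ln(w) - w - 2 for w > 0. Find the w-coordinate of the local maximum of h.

h'(w) = 4/w − 1 = 0 gives w = 4.
h''(w) = -4/w², which is negative for w > 0, so this is a local maximum.
h(4) = 4·ln(4) - 4 - 2 ≈ -0.4548.

4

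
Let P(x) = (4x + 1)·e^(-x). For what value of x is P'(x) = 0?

3/4

P'(x) = 4·e^(-x) + (4x + 1)·(-1)·e^(-x) = (-4x + 3)·e^(-x). Since e^(-x) > 0, the only critical point is x = 3/4.
P''(3/4) has the same sign as -4 < 0, so this is a local maximum.
P(3/4) = (4)·e^(-3/4) ≈ 1.8895.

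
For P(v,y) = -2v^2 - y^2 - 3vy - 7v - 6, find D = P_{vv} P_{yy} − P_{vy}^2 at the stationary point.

∂P/∂v = -4v - 3y - 7 = 0 and ∂P/∂y = -3v - 2y = 0, so (v, y) = (14, -21).
The Hessian has P_{vv} = -4, P_{yy} = -2, P_{vy} = -3, giving D = -1 < 0, so the point is a saddle point.
D = (-4)·(-2) − (-3)^2 = -1.

-1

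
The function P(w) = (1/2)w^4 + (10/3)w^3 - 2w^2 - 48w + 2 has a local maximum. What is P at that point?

157/2

Critical points: P'(w) = 2w^3 + 10w^2 - 4w - 48 vanishes at w = -4, -3, 2.
P''(w) = 6w^2 + 20w - 4. P''(-4) = 12 > 0 ⇒ local minimum; P''(-3) = -10 < 0 ⇒ local maximum; P''(2) = 60 > 0 ⇒ local minimum.
Thus P has its local maximum at w = -3, with value 157/2.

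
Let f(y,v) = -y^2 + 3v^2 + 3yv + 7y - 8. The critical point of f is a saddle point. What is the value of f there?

-1

∂f/∂y = -2y + 3v + 7 = 0 and ∂f/∂v = 3y + 6v = 0, so (y, v) = (2, -1).
The Hessian has f_{yy} = -2, f_{vv} = 6, f_{yv} = 3, giving D = -21 < 0, so the point is a saddle point.
f(2, -1) = -1.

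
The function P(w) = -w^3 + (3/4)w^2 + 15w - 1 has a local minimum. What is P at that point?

-20

P'(w) = -3w^2 + (3/2)w + 15 = 0 at w = -2, 5/2.
P''(w) = -6w + 3/2. P''(-2) = 27/2 > 0 ⇒ local minimum; P''(5/2) = -27/2 < 0 ⇒ local maximum.
The local minimum is P(-2) = -20.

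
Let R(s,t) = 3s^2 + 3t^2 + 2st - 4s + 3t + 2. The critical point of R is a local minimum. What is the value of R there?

-35/32

∂R/∂s = 6s + 2t - 4 = 0 and ∂R/∂t = 2s + 6t + 3 = 0, so (s, t) = (15/16, -13/16).
The Hessian has R_{ss} = 6, R_{tt} = 6, R_{st} = 2, giving D = 32 > 0 with R_{ss} > 0, so the point is a local minimum.
R(15/16, -13/16) = -35/32.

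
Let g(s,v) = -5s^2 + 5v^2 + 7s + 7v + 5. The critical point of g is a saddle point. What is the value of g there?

∂g/∂s = -10s + 7 = 0 and ∂g/∂v = 10v + 7 = 0, so (s, v) = (7/10, -7/10).
The Hessian has g_{ss} = -10, g_{vv} = 10, g_{sv} = 0, giving D = -100 < 0, so the point is a saddle point.
g(7/10, -7/10) = 5.

5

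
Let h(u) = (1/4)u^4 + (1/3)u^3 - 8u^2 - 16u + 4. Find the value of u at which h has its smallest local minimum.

h'(u) = u^3 + u^2 - 16u - 16 = 0 at u = -4, -1, 4.
Second-derivative test with h''(u) = 3u^2 + 2u - 16: h''(-4) = 24 > 0 ⇒ local minimum; h''(-1) = -15 < 0 ⇒ local maximum; h''(4) = 40 > 0 ⇒ local minimum.
So the smallest local minimum value is h(4) = -308/3.

4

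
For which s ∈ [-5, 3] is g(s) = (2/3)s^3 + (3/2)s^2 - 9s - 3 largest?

-3

g'(s) = 2s^2 + 3s - 9, which vanishes at s = -3 and s = 3/2.
Compare values at every candidate in [-5, 3]: g(-5) = -23/6; g(-3) = 39/2; g(3/2) = -87/8; g(3) = 3/2.
So the maximum is g(-3) = 39/2.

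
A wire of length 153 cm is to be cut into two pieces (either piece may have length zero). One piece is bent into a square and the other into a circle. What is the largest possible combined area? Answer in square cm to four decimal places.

1862.8290

Let x be the length used for the square. Square side x/4; circle radius (153−x)/(2π).
A(x) = (x/4)² + π·((153−x)/(2π))² = x²/16 + (153−x)²/(4π) for 0 ≤ x ≤ 153. A'(x) = x/8 − (153−x)/(2π) = 0 gives x = 4·153/(π+4) ≈ 85.6952.
A'' > 0, so the interior critical point is a minimum; the maximum is at an endpoint. A(0) = 1862.8290 and A(153) = 1463.0625, so the largest area is 1862.8290.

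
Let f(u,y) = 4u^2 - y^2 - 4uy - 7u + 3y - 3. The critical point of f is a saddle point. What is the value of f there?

-193/32

∂f/∂u = 8u - 4y - 7 = 0 and ∂f/∂y = -4u - 2y + 3 = 0, so (u, y) = (13/16, -1/8).
The Hessian has f_{uu} = 8, f_{yy} = -2, f_{uy} = -4, giving D = -32 < 0, so the point is a saddle point.
f(13/16, -1/8) = -193/32.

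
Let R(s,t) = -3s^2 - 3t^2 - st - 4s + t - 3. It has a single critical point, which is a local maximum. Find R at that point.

∂R/∂s = -6s - t - 4 = 0 and ∂R/∂t = -s - 6t + 1 = 0, so (s, t) = (-5/7, 2/7).
The Hessian has R_{ss} = -6, R_{tt} = -6, R_{st} = -1, giving D = 35 > 0 with R_{ss} < 0, so the point is a local maximum.
R(-5/7, 2/7) = -10/7.

-10/7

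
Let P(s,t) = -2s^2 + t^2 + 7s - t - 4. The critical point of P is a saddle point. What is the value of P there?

∂P/∂s = -4s + 7 = 0 and ∂P/∂t = 2t - 1 = 0, so (s, t) = (7/4, 1/2).
The Hessian has P_{ss} = -4, P_{tt} = 2, P_{st} = 0, giving D = -8 < 0, so the point is a saddle point.
P(7/4, 1/2) = 15/8.

15/8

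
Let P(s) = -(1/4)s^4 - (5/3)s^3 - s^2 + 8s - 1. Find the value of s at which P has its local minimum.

Critical points: P'(s) = -s^3 - 5s^2 - 2s + 8 vanishes at s = -4, -2, 1.
P''(s) = -3s^2 - 10s - 2. P''(-4) = -10 < 0 ⇒ local maximum; P''(-2) = 6 > 0 ⇒ local minimum; P''(1) = -15 < 0 ⇒ local maximum.
So the local minimum value is P(-2) = -35/3.

-2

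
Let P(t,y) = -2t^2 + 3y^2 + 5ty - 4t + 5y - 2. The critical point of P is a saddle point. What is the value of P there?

0

∂P/∂t = -4t + 5y - 4 = 0 and ∂P/∂y = 5t + 6y + 5 = 0, so (t, y) = (-1, 0).
The Hessian has P_{tt} = -4, P_{yy} = 6, P_{ty} = 5, giving D = -49 < 0, so the point is a saddle point.
P(-1, 0) = 0.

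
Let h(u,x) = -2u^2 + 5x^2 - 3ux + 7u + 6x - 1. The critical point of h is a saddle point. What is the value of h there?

250/49

∂h/∂u = -4u - 3x + 7 = 0 and ∂h/∂x = -3u + 10x + 6 = 0, so (u, x) = (88/49, -3/49).
The Hessian has h_{uu} = -4, h_{xx} = 10, h_{ux} = -3, giving D = -49 < 0, so the point is a saddle point.
h(88/49, -3/49) = 250/49.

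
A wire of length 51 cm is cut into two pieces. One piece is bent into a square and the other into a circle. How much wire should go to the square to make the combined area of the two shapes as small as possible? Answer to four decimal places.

28.5651

Let x be the length used for the square. Square side x/4; circle radius (51−x)/(2π).
A(x) = (x/4)² + π·((51−x)/(2π))² = x²/16 + (51−x)²/(4π) for 0 ≤ x ≤ 51. A'(x) = x/8 − (51−x)/(2π) = 0 gives x = 4·51/(π+4) ≈ 28.5651.
A'' = 1/8 + 1/(2π) > 0, so this gives the minimum combined area; x ≈ 28.5651 cm to the square.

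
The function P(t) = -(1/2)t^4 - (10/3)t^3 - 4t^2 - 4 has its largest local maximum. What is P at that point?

Critical points: P'(t) = -2t^3 - 10t^2 - 8t vanishes at t = -4, -1, 0.
Second-derivative test with P''(t) = -6t^2 - 20t - 8: P''(-4) = -24 < 0 ⇒ local maximum; P''(-1) = 6 > 0 ⇒ local minimum; P''(0) = -8 < 0 ⇒ local maximum.
So the largest local maximum value is P(-4) = 52/3.

52/3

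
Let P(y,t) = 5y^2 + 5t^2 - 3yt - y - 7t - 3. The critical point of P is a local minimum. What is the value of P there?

∂P/∂y = 10y - 3t - 1 = 0 and ∂P/∂t = -3y + 10t - 7 = 0, so (y, t) = (31/91, 73/91).
The Hessian has P_{yy} = 10, P_{tt} = 10, P_{yt} = -3, giving D = 91 > 0 with P_{yy} > 0, so the point is a local minimum.
P(31/91, 73/91) = -544/91.

-544/91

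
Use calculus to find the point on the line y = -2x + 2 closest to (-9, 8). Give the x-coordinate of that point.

Minimize D(x)^2 = (x + 9)^2 + (-2x - 6)^2.
d/dx[D^2] = 2(x + 9) + 2·(-2)·(-2x - 6) = 0 ⇒ x = -21/5.
Then y = 52/5 and the distance is √(144/5) ≈ 5.3666.

-21/5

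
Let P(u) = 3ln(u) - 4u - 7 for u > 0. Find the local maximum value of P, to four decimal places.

P'(u) = 3/u − 4 = 0 gives u = 3/4.
P''(u) = -3/u², which is negative for u > 0, so this is a local maximum.
P(3/4) = 3·ln(3/4) - 3 - 7 ≈ -10.8630.

-10.8630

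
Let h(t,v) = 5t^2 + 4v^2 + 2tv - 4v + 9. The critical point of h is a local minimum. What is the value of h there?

151/19

∂h/∂t = 10t + 2v = 0 and ∂h/∂v = 2t + 8v - 4 = 0, so (t, v) = (-2/19, 10/19).
The Hessian has h_{tt} = 10, h_{vv} = 8, h_{tv} = 2, giving D = 76 > 0 with h_{tt} > 0, so the point is a local minimum.
h(-2/19, 10/19) = 151/19.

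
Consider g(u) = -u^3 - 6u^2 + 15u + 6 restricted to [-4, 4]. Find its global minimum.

-94

The derivative is -3u^2 - 12u + 15, whose only zero in [-4, 4] is u = 1.
Evaluating at the critical points and endpoints: g(-4) = -86, g(1) = 14, g(4) = -94.
So the minimum is g(4) = -94.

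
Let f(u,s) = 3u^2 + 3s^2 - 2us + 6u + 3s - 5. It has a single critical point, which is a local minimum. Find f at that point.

∂f/∂u = 6u - 2s + 6 = 0 and ∂f/∂s = -2u + 6s + 3 = 0, so (u, s) = (-21/16, -15/16).
The Hessian has f_{uu} = 6, f_{ss} = 6, f_{us} = -2, giving D = 32 > 0 with f_{uu} > 0, so the point is a local minimum.
f(-21/16, -15/16) = -331/32.

-331/32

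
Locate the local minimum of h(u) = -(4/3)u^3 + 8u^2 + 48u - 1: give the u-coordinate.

h'(u) = -4u^2 + 16u + 48 = 0 at u = -2, 6.
Second-derivative test with h''(u) = -8u + 16: h''(-2) = 32 > 0 ⇒ local minimum; h''(6) = -32 < 0 ⇒ local maximum.
Thus h has its local minimum at u = -2, with value -163/3.

-2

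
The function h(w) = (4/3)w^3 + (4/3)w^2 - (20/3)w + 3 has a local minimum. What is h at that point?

Critical points: h'(w) = 4w^2 + (8/3)w - 20/3 vanishes at w = -5/3, 1.
Second-derivative test with h''(w) = 8w + 8/3: h''(-5/3) = -32/3 < 0 ⇒ local maximum; h''(1) = 32/3 > 0 ⇒ local minimum.
The local minimum is h(1) = -1.

-1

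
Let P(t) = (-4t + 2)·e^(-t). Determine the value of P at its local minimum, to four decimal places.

P'(t) = (-4)·e^(-t) + (-4t + 2)·(-1)·e^(-t) = (4t - 6)·e^(-t). Since e^(-t) > 0, the only critical point is t = 3/2.
P''(3/2) has the same sign as 4 > 0, so this is a local minimum.
P(3/2) = (-4)·e^(-3/2) ≈ -0.8925.

-0.8925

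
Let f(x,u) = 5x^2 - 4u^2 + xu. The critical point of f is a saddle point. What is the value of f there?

∂f/∂x = 10x + u = 0 and ∂f/∂u = x - 8u = 0, so (x, u) = (0, 0).
The Hessian has f_{xx} = 10, f_{uu} = -8, f_{xu} = 1, giving D = -81 < 0, so the point is a saddle point.
f(0, 0) = 0.

0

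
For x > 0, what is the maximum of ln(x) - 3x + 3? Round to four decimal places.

0.9014

R'(x) = 1/x − 3 = 0 gives x = 1/3.
R''(x) = -1/x², which is negative for x > 0, so this is a local maximum.
R(1/3) = 1·ln(1/3) - 1 + 3 ≈ 0.9014.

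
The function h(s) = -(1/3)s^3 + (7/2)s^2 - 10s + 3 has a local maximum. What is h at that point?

-7/6

Critical points: h'(s) = -s^2 + 7s - 10 vanishes at s = 2, 5.
Second-derivative test with h''(s) = -2s + 7: h''(2) = 3 > 0 ⇒ local minimum; h''(5) = -3 < 0 ⇒ local maximum.
The local maximum is h(5) = -7/6.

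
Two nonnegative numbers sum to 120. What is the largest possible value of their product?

With x + y = 120, the product is P(x) = x(120 − x).
P'(x) = 120 − 2x = 0 gives x = 60; P'' = −2 < 0, so this is the maximum.
P = 60·60 = 3600.

3600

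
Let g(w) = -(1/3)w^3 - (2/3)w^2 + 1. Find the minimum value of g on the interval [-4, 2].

-13/3

g'(w) = -w^2 - (4/3)w, which vanishes at w = -4/3 and w = 0.
Compare values at every candidate in [-4, 2]: g(-4) = 35/3; g(-4/3) = 49/81; g(0) = 1; g(2) = -13/3.
The minimum over the interval is -13/3, attained at w = 2.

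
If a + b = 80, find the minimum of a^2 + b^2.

3200

With a + b = 80, a^2 + b^2 = a^2 + (80 − a)^2.
The derivative 2a − 2(80 − a) = 4a − 160 vanishes at a = 40; second derivative 4 > 0, a minimum.
The minimum is 2·(40)^2 = 3200.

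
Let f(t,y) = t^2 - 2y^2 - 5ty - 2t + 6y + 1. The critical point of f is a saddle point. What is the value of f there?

1/33

∂f/∂t = 2t - 5y - 2 = 0 and ∂f/∂y = -5t - 4y + 6 = 0, so (t, y) = (38/33, 2/33).
The Hessian has f_{tt} = 2, f_{yy} = -4, f_{ty} = -5, giving D = -33 < 0, so the point is a saddle point.
f(38/33, 2/33) = 1/33.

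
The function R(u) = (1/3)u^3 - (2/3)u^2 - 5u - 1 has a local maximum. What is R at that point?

R'(u) = u^2 - (4/3)u - 5. Setting R'(u) = 0 gives u ∈ {-5/3, 3}.
Second-derivative test with R''(u) = 2u - 4/3: R''(-5/3) = -14/3 < 0 ⇒ local maximum; R''(3) = 14/3 > 0 ⇒ local minimum.
The local maximum is R(-5/3) = 319/81.

319/81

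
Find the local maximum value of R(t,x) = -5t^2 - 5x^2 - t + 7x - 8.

∂R/∂t = -10t - 1 = 0 and ∂R/∂x = -10x + 7 = 0, so (t, x) = (-1/10, 7/10).
The Hessian has R_{tt} = -10, R_{xx} = -10, R_{tx} = 0, giving D = 100 > 0 with R_{tt} < 0, so the point is a local maximum.
R(-1/10, 7/10) = -11/2.

-11/2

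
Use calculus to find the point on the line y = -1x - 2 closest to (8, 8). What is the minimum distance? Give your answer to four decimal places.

Minimize D(x)^2 = (x - 8)^2 + (-x - 10)^2.
d/dx[D^2] = 2(x - 8) + 2·(-1)·(-x - 10) = 0 ⇒ x = -1.
Then y = -1 and the distance is √(162) ≈ 12.7279.

12.7279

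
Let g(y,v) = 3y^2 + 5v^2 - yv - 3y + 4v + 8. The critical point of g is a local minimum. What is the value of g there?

391/59

∂g/∂y = 6y - v - 3 = 0 and ∂g/∂v = -y + 10v + 4 = 0, so (y, v) = (26/59, -21/59).
The Hessian has g_{yy} = 6, g_{vv} = 10, g_{yv} = -1, giving D = 59 > 0 with g_{yy} > 0, so the point is a local minimum.
g(26/59, -21/59) = 391/59.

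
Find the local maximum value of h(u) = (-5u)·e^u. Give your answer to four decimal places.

Differentiating with the product rule gives h'(u) = (-5u - 5)·e^u. Since e^u > 0, the only critical point is u = -1.
h''(-1) has the same sign as -5 < 0, so this is a local maximum.
h(-1) = (5)·e^(-1) ≈ 1.8394.

1.8394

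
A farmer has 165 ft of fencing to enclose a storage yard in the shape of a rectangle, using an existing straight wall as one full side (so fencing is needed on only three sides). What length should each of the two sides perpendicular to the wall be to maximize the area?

Let the sides perpendicular to the wall have length x and the parallel side y, so 2x + y = 165 and the area is A = xy = x(165 − 2x).
A'(x) = 165 − 4x = 0 gives x = 165/4, and A''(x) = −4 < 0 confirms a maximum.
Then y = 165 − 2·165/4 = 165/2 and A = 27225/8.

165/4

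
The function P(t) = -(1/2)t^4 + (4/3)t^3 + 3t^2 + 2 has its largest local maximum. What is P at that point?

49/2

Critical points: P'(t) = -2t^3 + 4t^2 + 6t vanishes at t = -1, 0, 3.
P''(t) = -6t^2 + 8t + 6. P''(-1) = -8 < 0 ⇒ local maximum; P''(0) = 6 > 0 ⇒ local minimum; P''(3) = -24 < 0 ⇒ local maximum.
So the largest local maximum value is P(3) = 49/2.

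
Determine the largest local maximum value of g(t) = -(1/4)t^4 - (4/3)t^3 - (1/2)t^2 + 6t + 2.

71/12

g'(t) = -t^3 - 4t^2 - t + 6 = 0 at t = -3, -2, 1.
Second-derivative test with g''(t) = -3t^2 - 8t - 1: g''(-3) = -4 < 0 ⇒ local maximum; g''(-2) = 3 > 0 ⇒ local minimum; g''(1) = -12 < 0 ⇒ local maximum.
So the largest local maximum value is g(1) = 71/12.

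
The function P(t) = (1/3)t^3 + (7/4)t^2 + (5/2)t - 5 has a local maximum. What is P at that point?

P'(t) = t^2 + (7/2)t + 5/2 = 0 at t = -5/2, -1.
Since P''(t) = 2t + 7/2, we get P''(-5/2) = -3/2 < 0 ⇒ local maximum; P''(-1) = 3/2 > 0 ⇒ local minimum.
Thus P has its local maximum at t = -5/2, with value -265/48.

-265/48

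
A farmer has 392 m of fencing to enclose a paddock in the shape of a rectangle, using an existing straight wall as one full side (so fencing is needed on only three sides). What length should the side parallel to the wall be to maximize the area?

196

Let the sides perpendicular to the wall have length x and the parallel side y, so 2x + y = 392 and the area is A = xy = x(392 − 2x).
A'(x) = 392 − 4x = 0 gives x = 98, and A''(x) = −4 < 0 confirms a maximum.
Then y = 392 − 2·98 = 196 and A = 19208.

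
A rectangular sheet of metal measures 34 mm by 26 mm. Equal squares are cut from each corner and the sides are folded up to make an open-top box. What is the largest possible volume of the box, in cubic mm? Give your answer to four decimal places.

1921.0574

With cut size x, the volume is V(x) = x(34 − 2x)(26 − 2x) for 0 < x < 13.
V'(x) = 12x^2 − 240x + 884. Setting V'(x) = 0 gives x ≈ 4.8684 (the root in (0, 13)).
V''(x) = 24x − 240 is negative there, so this is the maximum; V ≈ 1921.0574.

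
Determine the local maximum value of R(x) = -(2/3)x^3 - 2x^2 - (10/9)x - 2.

-148/81

Critical points: R'(x) = -2x^2 - 4x - 10/9 vanishes at x = -5/3, -1/3.
R''(x) = -4x - 4. R''(-5/3) = 8/3 > 0 ⇒ local minimum; R''(-1/3) = -8/3 < 0 ⇒ local maximum.
The local maximum is R(-1/3) = -148/81.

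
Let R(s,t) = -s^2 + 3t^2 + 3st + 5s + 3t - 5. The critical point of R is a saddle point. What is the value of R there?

-4

∂R/∂s = -2s + 3t + 5 = 0 and ∂R/∂t = 3s + 6t + 3 = 0, so (s, t) = (1, -1).
The Hessian has R_{ss} = -2, R_{tt} = 6, R_{st} = 3, giving D = -21 < 0, so the point is a saddle point.
R(1, -1) = -4.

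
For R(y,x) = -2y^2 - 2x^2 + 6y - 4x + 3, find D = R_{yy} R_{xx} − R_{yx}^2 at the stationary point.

∂R/∂y = -4y + 6 = 0 and ∂R/∂x = -4x - 4 = 0, so (y, x) = (3/2, -1).
The Hessian has R_{yy} = -4, R_{xx} = -4, R_{yx} = 0, giving D = 16 > 0 with R_{yy} < 0, so the point is a local maximum.
D = (-4)·(-4) − (0)^2 = 16.

16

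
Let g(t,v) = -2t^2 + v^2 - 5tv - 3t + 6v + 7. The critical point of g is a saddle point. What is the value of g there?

∂g/∂t = -4t - 5v - 3 = 0 and ∂g/∂v = -5t + 2v + 6 = 0, so (t, v) = (8/11, -13/11).
The Hessian has g_{tt} = -4, g_{vv} = 2, g_{tv} = -5, giving D = -33 < 0, so the point is a saddle point.
g(8/11, -13/11) = 26/11.

26/11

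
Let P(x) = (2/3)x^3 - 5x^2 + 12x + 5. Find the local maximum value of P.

43/3

P'(x) = 2x^2 - 10x + 12 = 0 at x = 2, 3.
Since P''(x) = 4x - 10, we get P''(2) = -2 < 0 ⇒ local maximum; P''(3) = 2 > 0 ⇒ local minimum.
Thus P has its local maximum at x = 2, with value 43/3.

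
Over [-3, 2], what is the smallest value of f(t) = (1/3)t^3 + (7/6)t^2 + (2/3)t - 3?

The derivative is t^2 + (7/3)t + 2/3, which vanishes at t = -2 and t = -1/3.
Candidates: f(-3) = -7/2,  f(-2) = -7/3,  f(-1/3) = -503/162,  f(2) = 17/3.
Hence the absolute minimum is -7/2 at t = -3.

-7/2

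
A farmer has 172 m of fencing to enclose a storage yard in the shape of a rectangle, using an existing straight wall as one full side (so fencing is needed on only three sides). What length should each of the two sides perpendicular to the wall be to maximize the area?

43

Let the sides perpendicular to the wall have length x and the parallel side y, so 2x + y = 172 and the area is A = xy = x(172 − 2x).
A'(x) = 172 − 4x = 0 gives x = 43, and A''(x) = −4 < 0 confirms a maximum.
Then y = 172 − 2·43 = 86 and A = 3698.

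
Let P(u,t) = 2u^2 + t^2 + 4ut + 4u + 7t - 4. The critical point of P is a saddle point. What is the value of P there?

-15/4

∂P/∂u = 4u + 4t + 4 = 0 and ∂P/∂t = 4u + 2t + 7 = 0, so (u, t) = (-5/2, 3/2).
The Hessian has P_{uu} = 4, P_{tt} = 2, P_{ut} = 4, giving D = -8 < 0, so the point is a saddle point.
P(-5/2, 3/2) = -15/4.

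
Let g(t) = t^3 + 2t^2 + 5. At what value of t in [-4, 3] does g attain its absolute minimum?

g'(t) = 3t^2 + 4t, which vanishes at t = -4/3 and t = 0.
Compare values at every candidate in [-4, 3]: g(-4) = -27, g(-4/3) = 167/27, g(0) = 5, g(3) = 50.
Hence the absolute minimum is -27 at t = -4.

-4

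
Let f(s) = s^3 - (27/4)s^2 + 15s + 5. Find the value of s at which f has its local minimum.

5/2

Critical points: f'(s) = 3s^2 - (27/2)s + 15 vanishes at s = 2, 5/2.
f''(s) = 6s - 27/2. f''(2) = -3/2 < 0 ⇒ local maximum; f''(5/2) = 3/2 > 0 ⇒ local minimum.
Thus f has its local minimum at s = 5/2, with value 255/16.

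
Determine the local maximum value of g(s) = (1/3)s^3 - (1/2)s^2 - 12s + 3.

g'(s) = s^2 - s - 12 = 0 at s = -3, 4.
g''(s) = 2s - 1. g''(-3) = -7 < 0 ⇒ local maximum; g''(4) = 7 > 0 ⇒ local minimum.
The local maximum is g(-3) = 51/2.

51/2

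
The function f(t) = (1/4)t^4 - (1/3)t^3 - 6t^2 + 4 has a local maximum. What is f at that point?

f'(t) = t^3 - t^2 - 12t = 0 at t = -3, 0, 4.
Since f''(t) = 3t^2 - 2t - 12, we get f''(-3) = 21 > 0 ⇒ local minimum; f''(0) = -12 < 0 ⇒ local maximum; f''(4) = 28 > 0 ⇒ local minimum.
The local maximum is f(0) = 4.

4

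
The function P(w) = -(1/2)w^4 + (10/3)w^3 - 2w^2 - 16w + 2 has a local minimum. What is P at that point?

-58/3

P'(w) = -2w^3 + 10w^2 - 4w - 16 = 0 at w = -1, 2, 4.
P''(w) = -6w^2 + 20w - 4. P''(-1) = -30 < 0 ⇒ local maximum; P''(2) = 12 > 0 ⇒ local minimum; P''(4) = -20 < 0 ⇒ local maximum.
The local minimum is P(2) = -58/3.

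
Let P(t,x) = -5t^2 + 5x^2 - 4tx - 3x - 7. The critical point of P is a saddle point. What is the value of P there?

∂P/∂t = -10t - 4x = 0 and ∂P/∂x = -4t + 10x - 3 = 0, so (t, x) = (-3/29, 15/58).
The Hessian has P_{tt} = -10, P_{xx} = 10, P_{tx} = -4, giving D = -116 < 0, so the point is a saddle point.
P(-3/29, 15/58) = -857/116.

-857/116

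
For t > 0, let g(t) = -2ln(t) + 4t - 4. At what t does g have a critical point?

g'(t) = -2/t + 4 = 0 gives t = 1/2.
g''(t) = 2/t², which is positive for t > 0, so this is a local minimum.
g(1/2) = -2·ln(1/2) + 2 - 4 ≈ -0.6137.

1/2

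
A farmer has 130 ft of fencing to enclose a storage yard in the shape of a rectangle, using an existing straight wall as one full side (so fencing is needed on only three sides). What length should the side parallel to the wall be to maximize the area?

Let the sides perpendicular to the wall have length x and the parallel side y, so 2x + y = 130 and the area is A = xy = x(130 − 2x).
A'(x) = 130 − 4x = 0 gives x = 65/2, and A''(x) = −4 < 0 confirms a maximum.
Then y = 130 − 2·65/2 = 65 and A = 4225/2.

65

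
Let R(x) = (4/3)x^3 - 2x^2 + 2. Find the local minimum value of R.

R'(x) = 4x^2 - 4x = 0 at x = 0, 1.
Since R''(x) = 8x - 4, we get R''(0) = -4 < 0 ⇒ local maximum; R''(1) = 4 > 0 ⇒ local minimum.
The local minimum is R(1) = 4/3.

4/3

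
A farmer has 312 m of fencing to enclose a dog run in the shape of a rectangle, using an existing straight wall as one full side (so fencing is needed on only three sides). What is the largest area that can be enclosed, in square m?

12168

Let the sides perpendicular to the wall have length x and the parallel side y, so 2x + y = 312 and the area is A = xy = x(312 − 2x).
A'(x) = 312 − 4x = 0 gives x = 78, and A''(x) = −4 < 0 confirms a maximum.
Then y = 312 − 2·78 = 156 and A = 12168.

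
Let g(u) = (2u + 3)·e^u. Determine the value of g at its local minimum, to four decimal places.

By the product rule, g'(u) = (2u + 5)·e^u. Since e^u > 0, the only critical point is u = -5/2.
g''(-5/2) has the same sign as 2 > 0, so this is a local minimum.
g(-5/2) = (-2)·e^(-5/2) ≈ -0.1642.

-0.1642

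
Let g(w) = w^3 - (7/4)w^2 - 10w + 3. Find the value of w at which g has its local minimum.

5/2

Critical points: g'(w) = 3w^2 - (7/2)w - 10 vanishes at w = -4/3, 5/2.
Since g''(w) = 6w - 7/2, we get g''(-4/3) = -23/2 < 0 ⇒ local maximum; g''(5/2) = 23/2 > 0 ⇒ local minimum.
So the local minimum value is g(5/2) = -277/16.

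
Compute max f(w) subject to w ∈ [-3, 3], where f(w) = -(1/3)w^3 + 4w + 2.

The derivative is -w^2 + 4, which vanishes at w = -2 and w = 2.
Compare values at every candidate in [-3, 3]: f(-3) = -1; f(-2) = -10/3; f(2) = 22/3; f(3) = 5.
Hence the absolute maximum is 22/3 at w = 2.

22/3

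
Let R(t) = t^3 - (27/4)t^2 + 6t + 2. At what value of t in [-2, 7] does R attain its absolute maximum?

7

R'(t) = 3t^2 - (27/2)t + 6, which vanishes at t = 1/2 and t = 4.
Candidates: R(-2) = -45, R(1/2) = 55/16, R(4) = -18, R(7) = 225/4.
So the maximum is R(7) = 225/4.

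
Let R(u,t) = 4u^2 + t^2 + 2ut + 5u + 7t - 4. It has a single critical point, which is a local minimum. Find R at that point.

-199/12

∂R/∂u = 8u + 2t + 5 = 0 and ∂R/∂t = 2u + 2t + 7 = 0, so (u, t) = (1/3, -23/6).
The Hessian has R_{uu} = 8, R_{tt} = 2, R_{ut} = 2, giving D = 12 > 0 with R_{uu} > 0, so the point is a local minimum.
R(1/3, -23/6) = -199/12.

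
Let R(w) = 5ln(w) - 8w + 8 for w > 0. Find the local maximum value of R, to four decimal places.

R'(w) = 5/w − 8 = 0 gives w = 5/8.
R''(w) = -5/w², which is negative for w > 0, so this is a local maximum.
R(5/8) = 5·ln(5/8) - 5 + 8 ≈ 0.6500.

0.6500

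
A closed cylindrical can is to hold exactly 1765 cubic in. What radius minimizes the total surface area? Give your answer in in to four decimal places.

With radius r and height h, πr²h = 1765 so h = 1765/(πr²), and S(r) = 2πr² + 2πrh = 2πr² + 2·1765/r.
S'(r) = 4πr − 2·1765/r² = 0 ⇒ r³ = 1765/(2π), so r ≈ 6.5492 and h = 2r ≈ 13.0984.
S''(r) = 4π + 4·1765/r³ > 0, so this is the minimum; S ≈ 808.4956.

6.5492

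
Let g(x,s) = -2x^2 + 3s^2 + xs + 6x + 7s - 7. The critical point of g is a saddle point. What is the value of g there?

∂g/∂x = -4x + s + 6 = 0 and ∂g/∂s = x + 6s + 7 = 0, so (x, s) = (29/25, -34/25).
The Hessian has g_{xx} = -4, g_{ss} = 6, g_{xs} = 1, giving D = -25 < 0, so the point is a saddle point.
g(29/25, -34/25) = -207/25.

-207/25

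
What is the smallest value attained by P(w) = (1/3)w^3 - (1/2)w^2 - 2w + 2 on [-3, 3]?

Differentiating, P'(w) = w^2 - w - 2; which vanishes at w = -1 and w = 2.
Candidates: P(-3) = -11/2,  P(-1) = 19/6,  P(2) = -4/3,  P(3) = 1/2.
Hence the absolute minimum is -11/2 at w = -3.

-11/2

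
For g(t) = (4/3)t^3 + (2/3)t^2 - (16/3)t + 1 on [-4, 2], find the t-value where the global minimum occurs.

-4

The derivative is 4t^2 + (4/3)t - 16/3, which vanishes at t = -4/3 and t = 1.
Evaluating at the critical points and endpoints: g(-4) = -157/3; g(-4/3) = 497/81; g(1) = -7/3; g(2) = 11/3.
So the minimum is g(-4) = -157/3.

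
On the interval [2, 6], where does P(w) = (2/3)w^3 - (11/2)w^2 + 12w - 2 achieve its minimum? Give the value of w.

4

P'(w) = 2w^2 - 11w + 12, whose only zero in [2, 6] is w = 4.
Compare values at every candidate in [2, 6]: P(2) = 16/3; P(4) = 2/3; P(6) = 16.
So the minimum is P(4) = 2/3.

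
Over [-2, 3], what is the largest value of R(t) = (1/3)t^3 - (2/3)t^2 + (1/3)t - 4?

0

The derivative is t^2 - (4/3)t + 1/3, which vanishes at t = 1/3 and t = 1.
Candidates: R(-2) = -10,  R(1/3) = -320/81,  R(1) = -4,  R(3) = 0.
So the maximum is R(3) = 0.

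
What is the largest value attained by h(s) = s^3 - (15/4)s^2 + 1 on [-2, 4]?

5

The derivative is 3s^2 - (15/2)s, which vanishes at s = 0 and s = 5/2.
Candidates: h(-2) = -22, h(0) = 1, h(5/2) = -109/16, h(4) = 5.
So the maximum is h(4) = 5.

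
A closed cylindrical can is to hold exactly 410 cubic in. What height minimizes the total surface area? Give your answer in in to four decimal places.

8.0519

With radius r and height h, πr²h = 410 so h = 410/(πr²), and S(r) = 2πr² + 2πrh = 2πr² + 2·410/r.
S'(r) = 4πr − 2·410/r² = 0 ⇒ r³ = 410/(2π), so r ≈ 4.0259 and h = 2r ≈ 8.0519.
S''(r) = 4π + 4·410/r³ > 0, so this is the minimum; S ≈ 305.5182.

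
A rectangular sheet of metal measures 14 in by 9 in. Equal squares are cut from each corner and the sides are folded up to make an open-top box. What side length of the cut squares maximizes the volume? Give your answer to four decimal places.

1.7853

With cut size x, the volume is V(x) = x(14 − 2x)(9 − 2x) for 0 < x < 4.5.
V'(x) = 12x^2 − 92x + 126. Setting V'(x) = 0 gives x ≈ 1.7853 (the root in (0, 4.5)).
V''(x) = 24x − 92 is negative there, so this is the maximum; V ≈ 101.0933.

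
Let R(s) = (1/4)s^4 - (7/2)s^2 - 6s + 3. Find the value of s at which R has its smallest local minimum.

Critical points: R'(s) = s^3 - 7s - 6 vanishes at s = -2, -1, 3.
R''(s) = 3s^2 - 7. R''(-2) = 5 > 0 ⇒ local minimum; R''(-1) = -4 < 0 ⇒ local maximum; R''(3) = 20 > 0 ⇒ local minimum.
The smallest local minimum is R(3) = -105/4.

3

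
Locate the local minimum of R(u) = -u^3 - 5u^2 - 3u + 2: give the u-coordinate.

-3

R'(u) = -3u^2 - 10u - 3. Setting R'(u) = 0 gives u ∈ {-3, -1/3}.
Since R''(u) = -6u - 10, we get R''(-3) = 8 > 0 ⇒ local minimum; R''(-1/3) = -8 < 0 ⇒ local maximum.
So the local minimum value is R(-3) = -7.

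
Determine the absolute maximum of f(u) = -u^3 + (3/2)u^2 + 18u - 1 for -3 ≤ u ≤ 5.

79/2

The derivative is -3u^2 + 3u + 18, which vanishes at u = -2 and u = 3.
Evaluating at the critical points and endpoints: f(-3) = -29/2, f(-2) = -23, f(3) = 79/2, f(5) = 3/2.
So the maximum is f(3) = 79/2.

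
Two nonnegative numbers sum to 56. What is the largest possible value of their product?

With x + y = 56, the product is P(x) = x(56 − x).
P'(x) = 56 − 2x = 0 gives x = 28; P'' = −2 < 0, so this is the maximum.
P = 28·28 = 784.

784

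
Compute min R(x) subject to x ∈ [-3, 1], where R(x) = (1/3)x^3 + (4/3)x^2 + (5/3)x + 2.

0

Differentiating, R'(x) = x^2 + (8/3)x + 5/3; which vanishes at x = -5/3 and x = -1.
Candidates: R(-3) = 0; R(-5/3) = 112/81; R(-1) = 4/3; R(1) = 16/3.
So the minimum is R(-3) = 0.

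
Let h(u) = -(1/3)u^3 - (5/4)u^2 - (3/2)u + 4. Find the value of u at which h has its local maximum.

h'(u) = -u^2 - (5/2)u - 3/2 = 0 at u = -3/2, -1.
Second-derivative test with h''(u) = -2u - 5/2: h''(-3/2) = 1/2 > 0 ⇒ local minimum; h''(-1) = -1/2 < 0 ⇒ local maximum.
So the local maximum value is h(-1) = 55/12.

-1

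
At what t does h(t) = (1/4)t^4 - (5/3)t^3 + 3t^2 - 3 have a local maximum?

h'(t) = t^3 - 5t^2 + 6t. Setting h'(t) = 0 gives t ∈ {0, 2, 3}.
Since h''(t) = 3t^2 - 10t + 6, we get h''(0) = 6 > 0 ⇒ local minimum; h''(2) = -2 < 0 ⇒ local maximum; h''(3) = 3 > 0 ⇒ local minimum.
So the local maximum value is h(2) = -1/3.

2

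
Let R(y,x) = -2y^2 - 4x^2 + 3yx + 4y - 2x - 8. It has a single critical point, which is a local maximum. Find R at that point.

-136/23

∂R/∂y = -4y + 3x + 4 = 0 and ∂R/∂x = 3y - 8x - 2 = 0, so (y, x) = (26/23, 4/23).
The Hessian has R_{yy} = -4, R_{xx} = -8, R_{yx} = 3, giving D = 23 > 0 with R_{yy} < 0, so the point is a local maximum.
R(26/23, 4/23) = -136/23.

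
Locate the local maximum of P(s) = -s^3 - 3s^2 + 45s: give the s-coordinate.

Critical points: P'(s) = -3s^2 - 6s + 45 vanishes at s = -5, 3.
P''(s) = -6s - 6. P''(-5) = 24 > 0 ⇒ local minimum; P''(3) = -24 < 0 ⇒ local maximum.
The local maximum is P(3) = 81.

3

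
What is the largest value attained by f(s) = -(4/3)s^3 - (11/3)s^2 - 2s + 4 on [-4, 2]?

The derivative is -4s^2 - (22/3)s - 2, which vanishes at s = -3/2 and s = -1/3.
Candidates: f(-4) = 116/3; f(-3/2) = 13/4; f(-1/3) = 349/81; f(2) = -76/3.
Hence the absolute maximum is 116/3 at s = -4.

116/3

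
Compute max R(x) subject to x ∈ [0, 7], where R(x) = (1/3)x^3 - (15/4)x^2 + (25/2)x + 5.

277/12

The derivative is x^2 - (15/2)x + 25/2, which vanishes at x = 5/2 and x = 5.
Evaluating at the critical points and endpoints: R(0) = 5; R(5/2) = 865/48; R(5) = 185/12; R(7) = 277/12.
The maximum over the interval is 277/12, attained at x = 7.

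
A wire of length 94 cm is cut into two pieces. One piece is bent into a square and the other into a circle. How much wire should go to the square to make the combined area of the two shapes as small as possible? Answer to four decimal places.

Let x be the length used for the square. Square side x/4; circle radius (94−x)/(2π).
A(x) = (x/4)² + π·((94−x)/(2π))² = x²/16 + (94−x)²/(4π) for 0 ≤ x ≤ 94. A'(x) = x/8 − (94−x)/(2π) = 0 gives x = 4·94/(π+4) ≈ 52.6493.
A'' = 1/8 + 1/(2π) > 0, so this gives the minimum combined area; x ≈ 52.6493 cm to the square.

52.6493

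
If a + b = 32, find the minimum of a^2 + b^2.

With a + b = 32, a^2 + b^2 = a^2 + (32 − a)^2.
The derivative 2a − 2(32 − a) = 4a − 64 vanishes at a = 16; second derivative 4 > 0, a minimum.
The minimum is 2·(16)^2 = 512.

512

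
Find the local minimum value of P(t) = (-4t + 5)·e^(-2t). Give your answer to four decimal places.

Differentiating with the product rule gives P'(t) = (8t - 14)·e^(-2t). Since e^(-2t) > 0, the only critical point is t = 7/4.
P''(7/4) has the same sign as 8 > 0, so this is a local minimum.
P(7/4) = (-2)·e^(-7/2) ≈ -0.0604.

-0.0604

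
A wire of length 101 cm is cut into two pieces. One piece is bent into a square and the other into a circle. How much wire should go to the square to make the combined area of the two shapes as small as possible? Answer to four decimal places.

56.5700

Let x be the length used for the square. Square side x/4; circle radius (101−x)/(2π).
A(x) = (x/4)² + π·((101−x)/(2π))² = x²/16 + (101−x)²/(4π) for 0 ≤ x ≤ 101. A'(x) = x/8 − (101−x)/(2π) = 0 gives x = 4·101/(π+4) ≈ 56.5700.
A'' = 1/8 + 1/(2π) > 0, so this gives the minimum combined area; x ≈ 56.5700 cm to the square.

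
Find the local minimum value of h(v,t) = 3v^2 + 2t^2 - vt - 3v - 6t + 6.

-6/23

∂h/∂v = 6v - t - 3 = 0 and ∂h/∂t = -v + 4t - 6 = 0, so (v, t) = (18/23, 39/23).
The Hessian has h_{vv} = 6, h_{tt} = 4, h_{vt} = -1, giving D = 23 > 0 with h_{vv} > 0, so the point is a local minimum.
h(18/23, 39/23) = -6/23.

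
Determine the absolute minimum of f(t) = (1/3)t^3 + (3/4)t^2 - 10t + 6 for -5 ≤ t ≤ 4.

-437/48

f'(t) = t^2 + (3/2)t - 10, which vanishes at t = -4 and t = 5/2.
Candidates: f(-5) = 397/12; f(-4) = 110/3; f(5/2) = -437/48; f(4) = -2/3.
Hence the absolute minimum is -437/48 at t = 5/2.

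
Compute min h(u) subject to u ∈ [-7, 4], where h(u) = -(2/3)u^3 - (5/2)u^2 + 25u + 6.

-589/6

h'(u) = -2u^2 - 5u + 25, which vanishes at u = -5 and u = 5/2.
Compare values at every candidate in [-7, 4]: h(-7) = -377/6, h(-5) = -589/6, h(5/2) = 1019/24, h(4) = 70/3.
Hence the absolute minimum is -589/6 at u = -5.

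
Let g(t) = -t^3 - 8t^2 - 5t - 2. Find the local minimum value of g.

-52

g'(t) = -3t^2 - 16t - 5 = 0 at t = -5, -1/3.
g''(t) = -6t - 16. g''(-5) = 14 > 0 ⇒ local minimum; g''(-1/3) = -14 < 0 ⇒ local maximum.
So the local minimum value is g(-5) = -52.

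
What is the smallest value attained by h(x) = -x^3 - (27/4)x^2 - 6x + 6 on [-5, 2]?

-41

The derivative is -3x^2 - (27/2)x - 6, which vanishes at x = -4 and x = -1/2.
Evaluating at the critical points and endpoints: h(-5) = -31/4,  h(-4) = -14,  h(-1/2) = 119/16,  h(2) = -41.
The minimum over the interval is -41, attained at x = 2.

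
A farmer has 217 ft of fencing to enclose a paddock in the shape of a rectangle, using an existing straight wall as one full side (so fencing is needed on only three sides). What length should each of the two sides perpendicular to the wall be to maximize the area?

217/4

Let the sides perpendicular to the wall have length x and the parallel side y, so 2x + y = 217 and the area is A = xy = x(217 − 2x).
A'(x) = 217 − 4x = 0 gives x = 217/4, and A''(x) = −4 < 0 confirms a maximum.
Then y = 217 − 2·217/4 = 217/2 and A = 47089/8.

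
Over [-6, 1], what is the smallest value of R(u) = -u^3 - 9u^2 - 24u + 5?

-29

The derivative is -3u^2 - 18u - 24, which vanishes at u = -4 and u = -2.
Candidates: R(-6) = 41, R(-4) = 21, R(-2) = 25, R(1) = -29.
The minimum over the interval is -29, attained at u = 1.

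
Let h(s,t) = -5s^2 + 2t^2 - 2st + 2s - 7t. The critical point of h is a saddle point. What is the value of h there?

∂h/∂s = -10s - 2t + 2 = 0 and ∂h/∂t = -2s + 4t - 7 = 0, so (s, t) = (-3/22, 37/22).
The Hessian has h_{ss} = -10, h_{tt} = 4, h_{st} = -2, giving D = -44 < 0, so the point is a saddle point.
h(-3/22, 37/22) = -265/44.

-265/44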